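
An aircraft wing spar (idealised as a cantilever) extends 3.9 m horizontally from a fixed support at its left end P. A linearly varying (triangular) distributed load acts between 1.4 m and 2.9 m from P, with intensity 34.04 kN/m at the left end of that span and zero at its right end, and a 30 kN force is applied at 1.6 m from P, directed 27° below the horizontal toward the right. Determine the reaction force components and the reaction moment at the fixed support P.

Resultant of the triangular load: ½ × 34.04 × 1.5 = 25.53 kN, acting at 1.9 m from P (one-third of the span from the peak).
ΣF_x = 0: P_x + 30·cos27° = 0 → P_x = -26.73 kN.
ΣF_y = 0: P_y − ½·34.04·1.5 − 30·sin27° = 0 → P_y = 39.15 kN.
ΣM about P: M_P − (½·34.04·1.5)·1.9 − 30·sin27°·1.6 = 0 → M_P = 70.30 kN·m.

P_x = -26.73 kN, P_y = 39.15 kN, M_P = 70.30 kN·m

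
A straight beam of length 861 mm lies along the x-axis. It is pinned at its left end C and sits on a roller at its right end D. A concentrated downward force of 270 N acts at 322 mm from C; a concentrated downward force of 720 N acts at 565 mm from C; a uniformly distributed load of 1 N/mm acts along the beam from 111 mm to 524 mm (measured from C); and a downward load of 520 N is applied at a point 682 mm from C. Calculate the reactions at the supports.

C_x = 0, C_y = 785.4 N, D_y = 1138 N

Resultant of the distributed load: 1 × 413 = 413 N at 317.5 mm from C.
Moments about C: D_y·861 − 270·322 − 720·565 − (1·413)·317.5 − 520·682 = 0 → D_y = 979507.5/861 = 1137.64 ≈ 1138 N.
ΣF_y = 0: C_y + 1137.64 − 270 − 720 − 1·413 − 520 = 0 → C_y = 785.4 N.
ΣF_x = 0: no horizontal applied forces, so C_x = 0.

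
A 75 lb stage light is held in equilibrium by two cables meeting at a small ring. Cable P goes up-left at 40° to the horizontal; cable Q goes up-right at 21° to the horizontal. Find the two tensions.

ΣF_x = 0: −T_P·cos40° + T_Q·cos21° = 0 → T_Q = 0.820545·T_P.
ΣF_y = 0: T_P·sin40° + T_Q·sin21° = 75.
Substitute: T_P·(0.642788 + 0.820545·0.358368) = 75 → T_P = 80.0559 ≈ 80.06 lb.
Then T_Q = 0.820545 × 80.0559 = 65.69 lb.

T_P = 80.06 lb, T_Q = 65.69 lb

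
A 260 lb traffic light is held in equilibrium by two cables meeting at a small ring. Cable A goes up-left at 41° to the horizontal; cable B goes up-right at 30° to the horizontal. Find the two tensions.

ΣF_x = 0: −T_A·cos41° + T_B·cos30° = 0 → T_B = 0.871464·T_A.
ΣF_y = 0: T_A·sin41° + T_B·sin30° = 260.
Substitute: T_A·(0.656059 + 0.871464·0.5) = 260 → T_A = 238.141 ≈ 238.1 lb.
Then T_B = 0.871464 × 238.141 = 207.5 lb.

T_A = 238.1 lb, T_B = 207.5 lb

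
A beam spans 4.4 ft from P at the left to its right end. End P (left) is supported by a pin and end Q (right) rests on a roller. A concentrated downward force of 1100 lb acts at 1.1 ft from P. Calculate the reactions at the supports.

Moments about P: Q_y·4.4 − 1100·1.1 = 0 → Q_y = 1210/4.4 = 275.0 lb.
ΣF_y = 0: P_y + 275 − 1100 = 0 → P_y = 825.0 lb.
ΣF_x = 0: no horizontal applied forces, so P_x = 0.

P_x = 0, P_y = 825.0 lb, Q_y = 275.0 lb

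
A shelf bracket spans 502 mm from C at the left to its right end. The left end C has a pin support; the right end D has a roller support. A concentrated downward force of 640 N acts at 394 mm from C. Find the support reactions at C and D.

Moments about C: D_y·502 − 640·394 = 0 → D_y = 252160/502 = 502.311 ≈ 502.3 N.
ΣF_y = 0: C_y + 502.311 − 640 = 0 → C_y = 137.7 N.
ΣF_x = 0: no horizontal applied forces, so C_x = 0.

C_x = 0, C_y = 137.7 N, D_y = 502.3 N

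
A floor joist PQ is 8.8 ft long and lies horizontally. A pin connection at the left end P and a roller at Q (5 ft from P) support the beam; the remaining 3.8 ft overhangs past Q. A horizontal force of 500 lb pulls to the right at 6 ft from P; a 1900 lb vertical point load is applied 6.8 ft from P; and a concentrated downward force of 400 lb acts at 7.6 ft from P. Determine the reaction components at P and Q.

Taking moments about P: Q_y·5 − 1900·6.8 − 400·7.6 = 0 → Q_y = 15960/5 = 3192 lb.
ΣF_y = 0: P_y + 3192 − 1900 − 400 = 0 → P_y = -892.0 lb.
ΣF_x = 0: P_x + 500 = 0 → P_x = -500.0 lb.

P_x = -500.0 lb, P_y = -892.0 lb, Q_y = 3192 lb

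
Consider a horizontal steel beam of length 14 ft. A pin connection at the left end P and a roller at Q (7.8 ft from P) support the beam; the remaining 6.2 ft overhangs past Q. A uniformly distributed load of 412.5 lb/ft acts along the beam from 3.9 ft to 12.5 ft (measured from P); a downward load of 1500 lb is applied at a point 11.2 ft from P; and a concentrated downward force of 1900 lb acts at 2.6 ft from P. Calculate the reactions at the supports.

P_x = 0, P_y = 430.9 lb, Q_y = 6517 lb

Resultant of the distributed load: 412.5 × 8.6 = 3547.5 lb at 8.2 ft from P.
ΣM about P: Q_y·7.8 − (412.5·8.6)·8.2 − 1500·11.2 − 1900·2.6 = 0 → Q_y = 50829.5/7.8 = 6516.6 ≈ 6517 lb.
ΣF_y = 0: P_y + 6516.6 − 412.5·8.6 − 1500 − 1900 = 0 → P_y = 430.9 lb.
ΣF_x = 0: no horizontal applied forces, so P_x = 0.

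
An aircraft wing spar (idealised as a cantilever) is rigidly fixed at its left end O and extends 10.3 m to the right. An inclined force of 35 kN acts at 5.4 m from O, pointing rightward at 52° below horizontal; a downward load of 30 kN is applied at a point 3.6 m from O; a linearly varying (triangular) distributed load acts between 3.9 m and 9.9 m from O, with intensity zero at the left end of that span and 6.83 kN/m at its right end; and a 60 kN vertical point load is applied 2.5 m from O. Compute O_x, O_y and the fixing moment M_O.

Resultant of the triangular load: ½ × 6.83 × 6 = 20.49 kN, acting at 7.9 m from O (one-third of the span from the peak).
ΣF_x = 0: O_x + 35·cos52° = 0 → O_x = -21.55 kN.
ΣF_y = 0: O_y − 35·sin52° − 30 − ½·6.83·6 − 60 = 0 → O_y = 138.1 kN.
ΣM about O: M_O − 35·sin52°·5.4 − 30·3.6 − (½·6.83·6)·7.9 − 60·2.5 = 0 → M_O = 568.8 kN·m.

O_x = -21.55 kN, O_y = 138.1 kN, M_O = 568.8 kN·m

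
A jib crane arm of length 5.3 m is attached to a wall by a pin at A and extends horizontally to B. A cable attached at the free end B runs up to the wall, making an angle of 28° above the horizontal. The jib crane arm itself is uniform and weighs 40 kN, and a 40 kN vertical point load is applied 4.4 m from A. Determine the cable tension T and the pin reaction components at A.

T = 113.3 kN, A_x = 100.1 kN, A_y = 26.79 kN

ΣM about A: T·sin28°·5.3 − 40·2.65 − 40·4.4 = 0 → T = 282/(5.3·0.469472) = 113.335 ≈ 113.3 kN.
ΣF_x = 0: A_x − T·cos28° = 0 → A_x = 113.335 × 0.882948 = 100.1 kN.
ΣF_y = 0: A_y + T·sin28° − 40 − 40 = 0 → A_y = 80 − 113.335 × 0.469472 = 26.79 kN.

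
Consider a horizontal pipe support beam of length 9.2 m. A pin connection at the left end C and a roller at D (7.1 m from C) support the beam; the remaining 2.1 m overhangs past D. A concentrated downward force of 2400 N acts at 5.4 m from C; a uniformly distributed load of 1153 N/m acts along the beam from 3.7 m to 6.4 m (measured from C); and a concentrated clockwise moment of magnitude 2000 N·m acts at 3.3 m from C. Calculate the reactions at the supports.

Resultant of the distributed load: 1153 × 2.7 = 3113.1 N at 5.05 m from C.
Moments about C: D_y·7.1 − 2400·5.4 − (1153·2.7)·5.05 − 2000 = 0 → D_y = 30681.155/7.1 = 4321.29 ≈ 4321 N.
ΣF_y = 0: C_y + 4321.29 − 2400 − 1153·2.7 = 0 → C_y = 1192 N.
ΣF_x = 0: no horizontal applied forces, so C_x = 0.

C_x = 0, C_y = 1192 N, D_y = 4321 N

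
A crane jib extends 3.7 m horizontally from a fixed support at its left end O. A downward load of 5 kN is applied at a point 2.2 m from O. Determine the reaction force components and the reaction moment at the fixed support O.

ΣF_x = 0: O_x = 0.
ΣF_y = 0: O_y − 5 = 0 → O_y = 5.000 kN.
ΣM about O: M_O − 5·2.2 = 0 → M_O = 11.00 kN·m.

O_x = 0, O_y = 5.000 kN, M_O = 11.00 kN·m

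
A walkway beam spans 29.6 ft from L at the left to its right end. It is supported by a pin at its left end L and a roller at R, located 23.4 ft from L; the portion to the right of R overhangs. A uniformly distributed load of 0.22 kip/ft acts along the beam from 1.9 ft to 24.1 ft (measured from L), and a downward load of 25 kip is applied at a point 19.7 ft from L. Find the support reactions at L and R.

Resultant of the distributed load: 0.22 × 22.2 = 4.884 kip at 13 ft from L.
Moments about L: R_y·23.4 − (0.22·22.2)·13 − 25·19.7 = 0 → R_y = 555.992/23.4 = 23.7603 ≈ 23.76 kip.
ΣF_y = 0: L_y + 23.7603 − 0.22·22.2 − 25 = 0 → L_y = 6.124 kip.
ΣF_x = 0: no horizontal applied forces, so L_x = 0.

L_x = 0, L_y = 6.124 kip, R_y = 23.76 kip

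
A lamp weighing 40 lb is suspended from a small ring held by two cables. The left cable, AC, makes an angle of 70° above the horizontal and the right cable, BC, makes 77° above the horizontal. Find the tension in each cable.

T_AC = 16.52 lb, T_BC = 25.12 lb

ΣF_x = 0: −T_AC·cos70° + T_BC·cos77° = 0 → T_BC = 1.52042·T_AC.
ΣF_y = 0: T_AC·sin70° + T_BC·sin77° = 40.
Substitute: T_AC·(0.939693 + 1.52042·0.97437) = 40 → T_AC = 16.5211 ≈ 16.52 lb.
Then T_BC = 1.52042 × 16.5211 = 25.12 lb.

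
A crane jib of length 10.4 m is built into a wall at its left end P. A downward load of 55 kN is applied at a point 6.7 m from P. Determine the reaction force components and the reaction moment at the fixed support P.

ΣF_x = 0: P_x = 0.
ΣF_y = 0: P_y − 55 = 0 → P_y = 55.00 kN.
ΣM about P: M_P − 55·6.7 = 0 → M_P = 368.5 kN·m.

P_x = 0, P_y = 55.00 kN, M_P = 368.5 kN·m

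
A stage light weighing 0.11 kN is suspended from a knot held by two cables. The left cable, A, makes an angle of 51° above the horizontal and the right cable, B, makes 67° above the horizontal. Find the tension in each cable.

T_A = 0.04868 kN, T_B = 0.07840 kN

ΣF_x = 0: −T_A·cos51° + T_B·cos67° = 0 → T_B = 1.61062·T_A.
ΣF_y = 0: T_A·sin51° + T_B·sin67° = 0.11.
Substitute: T_A·(0.777146 + 1.61062·0.920505) = 0.11 → T_A = 0.0486784 ≈ 0.04868 kN.
Then T_B = 1.61062 × 0.0486784 = 0.07840 kN.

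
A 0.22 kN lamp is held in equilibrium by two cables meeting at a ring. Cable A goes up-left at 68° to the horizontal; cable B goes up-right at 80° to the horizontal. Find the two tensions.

T_A = 0.07209 kN, T_B = 0.1555 kN

ΣF_x = 0: −T_A·cos68° + T_B·cos80° = 0 → T_B = 2.15727·T_A.
ΣF_y = 0: T_A·sin68° + T_B·sin80° = 0.22.
Substitute: T_A·(0.927184 + 2.15727·0.984808) = 0.22 → T_A = 0.0720914 ≈ 0.07209 kN.
Then T_B = 2.15727 × 0.0720914 = 0.1555 kN.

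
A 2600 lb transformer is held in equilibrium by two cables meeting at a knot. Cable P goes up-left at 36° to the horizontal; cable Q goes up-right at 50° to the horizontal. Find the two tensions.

ΣF_x = 0: −T_P·cos36° + T_Q·cos50° = 0 → T_Q = 1.25861·T_P.
ΣF_y = 0: T_P·sin36° + T_Q·sin50° = 2600.
Substitute: T_P·(0.587785 + 1.25861·0.766044) = 2600 → T_P = 1675.33 ≈ 1675 lb.
Then T_Q = 1.25861 × 1675.33 = 2109 lb.

T_P = 1675 lb, T_Q = 2109 lb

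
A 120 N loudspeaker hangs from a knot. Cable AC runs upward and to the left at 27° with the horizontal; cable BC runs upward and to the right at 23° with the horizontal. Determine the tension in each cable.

ΣF_x = 0: −T_AC·cos27° + T_BC·cos23° = 0 → T_BC = 0.967954·T_AC.
ΣF_y = 0: T_AC·sin27° + T_BC·sin23° = 120.
Substitute: T_AC·(0.45399 + 0.967954·0.390731) = 120 → T_AC = 144.196 ≈ 144.2 N.
Then T_BC = 0.967954 × 144.196 = 139.6 N.

T_AC = 144.2 N, T_BC = 139.6 N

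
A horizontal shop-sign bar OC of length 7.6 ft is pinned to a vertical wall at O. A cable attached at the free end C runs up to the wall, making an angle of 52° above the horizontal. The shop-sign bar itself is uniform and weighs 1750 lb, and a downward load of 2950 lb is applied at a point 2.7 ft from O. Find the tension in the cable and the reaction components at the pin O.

ΣM about O: T·sin52°·7.6 − 1750·3.8 − 2950·2.7 = 0 → T = 14615/(7.6·0.788011) = 2440.35 ≈ 2440 lb.
ΣF_x = 0: O_x − T·cos52° = 0 → O_x = 2440.35 × 0.615661 = 1502 lb.
ΣF_y = 0: O_y + T·sin52° − 1750 − 2950 = 0 → O_y = 4700 − 2440.35 × 0.788011 = 2777 lb.

T = 2440 lb, O_x = 1502 lb, O_y = 2777 lb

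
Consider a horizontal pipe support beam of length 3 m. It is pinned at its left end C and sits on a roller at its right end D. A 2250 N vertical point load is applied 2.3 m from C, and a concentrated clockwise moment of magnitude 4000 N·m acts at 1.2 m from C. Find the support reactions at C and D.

C_x = 0, C_y = -808.3 N, D_y = 3058 N

Taking moments about C: D_y·3 − 2250·2.3 − 4000 = 0 → D_y = 9175/3 = 3058.33 ≈ 3058 N.
ΣF_y = 0: C_y + 3058.33 − 2250 = 0 → C_y = -808.3 N.
ΣF_x = 0: no horizontal applied forces, so C_x = 0.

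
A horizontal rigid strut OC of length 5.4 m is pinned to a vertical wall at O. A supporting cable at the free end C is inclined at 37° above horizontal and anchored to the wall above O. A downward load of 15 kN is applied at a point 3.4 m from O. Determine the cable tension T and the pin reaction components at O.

T = 15.69 kN, O_x = 12.53 kN, O_y = 5.556 kN

ΣM about O: T·sin37°·5.4 − 15·3.4 = 0 → T = 51/(5.4·0.601815) = 15.6933 ≈ 15.69 kN.
ΣF_x = 0: O_x − T·cos37° = 0 → O_x = 15.6933 × 0.798636 = 12.53 kN.
ΣF_y = 0: O_y + T·sin37° − 15 = 0 → O_y = 15 − 15.6933 × 0.601815 = 5.556 kN.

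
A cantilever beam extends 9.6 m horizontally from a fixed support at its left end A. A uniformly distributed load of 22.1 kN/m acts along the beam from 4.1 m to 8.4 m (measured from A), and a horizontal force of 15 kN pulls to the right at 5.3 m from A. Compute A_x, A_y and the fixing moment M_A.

Resultant of the distributed load: 22.1 × 4.3 = 95.03 kN at 6.25 m from A.
ΣF_x = 0: A_x + 15 = 0 → A_x = -15.00 kN.
ΣF_y = 0: A_y − 22.1·4.3 = 0 → A_y = 95.03 kN.
ΣM about A: M_A − (22.1·4.3)·6.25 = 0 → M_A = 593.9 kN·m.

A_x = -15.00 kN, A_y = 95.03 kN, M_A = 593.9 kN·m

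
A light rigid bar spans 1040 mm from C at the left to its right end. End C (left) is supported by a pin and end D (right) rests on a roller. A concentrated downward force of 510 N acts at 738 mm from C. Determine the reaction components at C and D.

ΣM about C: D_y·1040 − 510·738 = 0 → D_y = 376380/1040 = 361.904 ≈ 361.9 N.
ΣF_y = 0: C_y + 361.904 − 510 = 0 → C_y = 148.1 N.
ΣF_x = 0: no horizontal applied forces, so C_x = 0.

C_x = 0, C_y = 148.1 N, D_y = 361.9 N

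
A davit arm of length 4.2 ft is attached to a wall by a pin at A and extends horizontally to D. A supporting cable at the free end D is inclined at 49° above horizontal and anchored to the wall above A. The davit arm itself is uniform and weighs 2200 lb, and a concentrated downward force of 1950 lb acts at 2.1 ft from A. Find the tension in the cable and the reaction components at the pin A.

ΣM about A: T·sin49°·4.2 − 2200·2.1 − 1950·2.1 = 0 → T = 8715/(4.2·0.75471) = 2749.4 ≈ 2749 lb.
ΣF_x = 0: A_x − T·cos49° = 0 → A_x = 2749.4 × 0.656059 = 1804 lb.
ΣF_y = 0: A_y + T·sin49° − 2200 − 1950 = 0 → A_y = 4150 − 2749.4 × 0.75471 = 2075 lb.

T = 2749 lb, A_x = 1804 lb, A_y = 2075 lb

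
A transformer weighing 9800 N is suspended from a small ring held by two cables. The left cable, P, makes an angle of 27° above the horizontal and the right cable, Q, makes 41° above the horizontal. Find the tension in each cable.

T_P = 7977 N, T_Q = 9418 N

ΣF_x = 0: −T_P·cos27° + T_Q·cos41° = 0 → T_Q = 1.1806·T_P.
ΣF_y = 0: T_P·sin27° + T_Q·sin41° = 9800.
Substitute: T_P·(0.45399 + 1.1806·0.656059) = 9800 → T_P = 7976.99 ≈ 7977 N.
Then T_Q = 1.1806 × 7976.99 = 9418 N.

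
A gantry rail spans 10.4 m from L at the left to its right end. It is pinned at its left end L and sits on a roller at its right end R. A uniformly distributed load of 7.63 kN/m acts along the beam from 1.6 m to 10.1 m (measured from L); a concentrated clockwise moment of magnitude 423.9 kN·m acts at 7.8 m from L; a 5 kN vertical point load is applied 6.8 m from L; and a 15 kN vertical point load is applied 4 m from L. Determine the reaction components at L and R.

Resultant of the distributed load: 7.63 × 8.5 = 64.855 kN at 5.85 m from L.
Moments about L: R_y·10.4 − (7.63·8.5)·5.85 − 423.9 − 5·6.8 − 15·4 = 0 → R_y = 897.30175/10.4 = 86.279 ≈ 86.28 kN.
ΣF_y = 0: L_y + 86.279 − 7.63·8.5 − 5 − 15 = 0 → L_y = -1.424 kN.
ΣF_x = 0: no horizontal applied forces, so L_x = 0.

L_x = 0, L_y = -1.424 kN, R_y = 86.28 kN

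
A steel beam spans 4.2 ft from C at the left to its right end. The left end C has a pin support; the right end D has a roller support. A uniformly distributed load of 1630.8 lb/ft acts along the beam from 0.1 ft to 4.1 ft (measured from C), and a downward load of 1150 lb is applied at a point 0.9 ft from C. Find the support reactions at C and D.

C_x = 0, C_y = 4165 lb, D_y = 3508 lb

Resultant of the distributed load: 1630.8 × 4 = 6523.2 lb at 2.1 ft from C.
ΣM about C: D_y·4.2 − (1630.8·4)·2.1 − 1150·0.9 = 0 → D_y = 14733.72/4.2 = 3508.03 ≈ 3508 lb.
ΣF_y = 0: C_y + 3508.03 − 1630.8·4 − 1150 = 0 → C_y = 4165 lb.
ΣF_x = 0: no horizontal applied forces, so C_x = 0.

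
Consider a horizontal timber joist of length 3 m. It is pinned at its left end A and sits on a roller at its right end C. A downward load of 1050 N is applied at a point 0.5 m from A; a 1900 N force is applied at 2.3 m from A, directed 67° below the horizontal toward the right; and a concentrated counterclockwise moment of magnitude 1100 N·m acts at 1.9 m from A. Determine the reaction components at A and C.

ΣM about A: C_y·3 − 1050·0.5 − 1900·sin67°·2.3 + 1100 = 0 → C_y = 3447.61/3 = 1149.2 ≈ 1149 N.
ΣF_y = 0: A_y + 1149.2 − 1050 − 1900·sin67° = 0 → A_y = 1650 N.
ΣF_x = 0: A_x + 1900·cos67° = 0 → A_x = -742.4 N.

A_x = -742.4 N, A_y = 1650 N, C_y = 1149 N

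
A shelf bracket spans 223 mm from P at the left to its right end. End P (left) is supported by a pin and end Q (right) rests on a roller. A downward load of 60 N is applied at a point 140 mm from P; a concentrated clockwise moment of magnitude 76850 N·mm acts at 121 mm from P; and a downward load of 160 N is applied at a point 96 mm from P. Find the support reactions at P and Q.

P_x = 0, P_y = -231.2 N, Q_y = 451.2 N

ΣM about P: Q_y·223 − 60·140 − 76850 − 160·96 = 0 → Q_y = 100610/223 = 451.166 ≈ 451.2 N.
ΣF_y = 0: P_y + 451.166 − 60 − 160 = 0 → P_y = -231.2 N.
ΣF_x = 0: no horizontal applied forces, so P_x = 0.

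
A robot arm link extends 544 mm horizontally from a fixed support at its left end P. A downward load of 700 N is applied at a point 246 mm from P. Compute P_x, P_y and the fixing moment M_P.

ΣF_x = 0: P_x = 0.
ΣF_y = 0: P_y − 700 = 0 → P_y = 700.0 N.
ΣM about P: M_P − 700·246 = 0 → M_P = 172200 N·mm.

P_x = 0, P_y = 700.0 N, M_P = 172200 N·mm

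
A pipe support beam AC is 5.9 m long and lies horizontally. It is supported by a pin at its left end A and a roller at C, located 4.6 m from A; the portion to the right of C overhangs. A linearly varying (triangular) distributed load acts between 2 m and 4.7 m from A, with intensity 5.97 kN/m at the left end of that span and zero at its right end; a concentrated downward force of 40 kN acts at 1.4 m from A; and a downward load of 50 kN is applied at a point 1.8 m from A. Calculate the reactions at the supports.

A_x = 0, A_y = 61.24 kN, C_y = 36.82 kN

Resultant of the triangular load: ½ × 5.97 × 2.7 = 8.0595 kN, acting at 2.9 m from A (one-third of the span from the peak).
ΣM about A: C_y·4.6 − (½·5.97·2.7)·2.9 − 40·1.4 − 50·1.8 = 0 → C_y = 169.37255/4.6 = 36.8201 ≈ 36.82 kN.
ΣF_y = 0: A_y + 36.8201 − ½·5.97·2.7 − 40 − 50 = 0 → A_y = 61.24 kN.
ΣF_x = 0: no horizontal applied forces, so A_x = 0.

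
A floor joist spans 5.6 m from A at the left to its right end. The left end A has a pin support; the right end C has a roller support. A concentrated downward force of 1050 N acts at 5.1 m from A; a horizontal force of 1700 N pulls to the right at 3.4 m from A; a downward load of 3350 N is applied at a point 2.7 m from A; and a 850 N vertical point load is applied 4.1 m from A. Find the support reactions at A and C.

A_x = -1700 N, A_y = 2056 N, C_y = 3194 N

ΣM about A: C_y·5.6 − 1050·5.1 − 3350·2.7 − 850·4.1 = 0 → C_y = 17885/5.6 = 3193.75 ≈ 3194 N.
ΣF_y = 0: A_y + 3193.75 − 1050 − 3350 − 850 = 0 → A_y = 2056 N.
ΣF_x = 0: A_x + 1700 = 0 → A_x = -1700 N.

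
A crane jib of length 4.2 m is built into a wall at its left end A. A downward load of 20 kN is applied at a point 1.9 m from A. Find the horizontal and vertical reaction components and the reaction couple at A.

A_x = 0, A_y = 20.00 kN, M_A = 38.00 kN·m

ΣF_x = 0: A_x = 0.
ΣF_y = 0: A_y − 20 = 0 → A_y = 20.00 kN.
ΣM about A: M_A − 20·1.9 = 0 → M_A = 38.00 kN·m.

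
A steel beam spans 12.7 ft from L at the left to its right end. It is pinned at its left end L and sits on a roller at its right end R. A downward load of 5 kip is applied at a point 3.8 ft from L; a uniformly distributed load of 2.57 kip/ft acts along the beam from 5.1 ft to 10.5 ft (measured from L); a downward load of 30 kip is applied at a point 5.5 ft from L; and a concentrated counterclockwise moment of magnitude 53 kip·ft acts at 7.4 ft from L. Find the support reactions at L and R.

L_x = 0, L_y = 30.04 kip, R_y = 18.84 kip

Resultant of the distributed load: 2.57 × 5.4 = 13.878 kip at 7.8 ft from L.
ΣM about L: R_y·12.7 − 5·3.8 − (2.57·5.4)·7.8 − 30·5.5 + 53 = 0 → R_y = 239.2484/12.7 = 18.8385 ≈ 18.84 kip.
ΣF_y = 0: L_y + 18.8385 − 5 − 2.57·5.4 − 30 = 0 → L_y = 30.04 kip.
ΣF_x = 0: no horizontal applied forces, so L_x = 0.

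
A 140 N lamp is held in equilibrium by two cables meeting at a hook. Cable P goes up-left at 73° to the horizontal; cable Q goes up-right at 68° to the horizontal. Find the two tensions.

T_P = 83.34 N, T_Q = 65.04 N

ΣF_x = 0: −T_P·cos73° + T_Q·cos68° = 0 → T_Q = 0.780477·T_P.
ΣF_y = 0: T_P·sin73° + T_Q·sin68° = 140.
Substitute: T_P·(0.956305 + 0.780477·0.927184) = 140 → T_P = 83.3358 ≈ 83.34 N.
Then T_Q = 0.780477 × 83.3358 = 65.04 N.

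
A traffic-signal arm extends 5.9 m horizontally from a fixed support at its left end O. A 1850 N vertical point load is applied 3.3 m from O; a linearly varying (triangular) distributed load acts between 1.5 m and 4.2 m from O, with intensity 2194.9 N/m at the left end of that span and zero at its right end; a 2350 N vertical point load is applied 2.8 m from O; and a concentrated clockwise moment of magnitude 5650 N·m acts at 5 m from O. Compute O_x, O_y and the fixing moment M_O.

O_x = 0, O_y = 7163 N, M_O = 25450 N·m

Resultant of the triangular load: ½ × 2194.9 × 2.7 = 2963.115 N, acting at 2.4 m from O (one-third of the span from the peak).
ΣF_x = 0: O_x = 0.
ΣF_y = 0: O_y − 1850 − ½·2194.9·2.7 − 2350 = 0 → O_y = 7163 N.
ΣM about O: M_O − 1850·3.3 − (½·2194.9·2.7)·2.4 − 2350·2.8 − 5650 = 0 → M_O = 25450 N·m.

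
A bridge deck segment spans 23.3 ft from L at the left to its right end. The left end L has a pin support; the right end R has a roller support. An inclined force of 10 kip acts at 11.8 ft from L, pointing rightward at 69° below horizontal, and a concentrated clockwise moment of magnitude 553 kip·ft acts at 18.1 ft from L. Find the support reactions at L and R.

L_x = -3.584 kip, L_y = -19.13 kip, R_y = 28.46 kip

Taking moments about L: R_y·23.3 − 10·sin69°·11.8 − 553 = 0 → R_y = 663.162/23.3 = 28.4619 ≈ 28.46 kip.
ΣF_y = 0: L_y + 28.4619 − 10·sin69° = 0 → L_y = -19.13 kip.
ΣF_x = 0: L_x + 10·cos69° = 0 → L_x = -3.584 kip.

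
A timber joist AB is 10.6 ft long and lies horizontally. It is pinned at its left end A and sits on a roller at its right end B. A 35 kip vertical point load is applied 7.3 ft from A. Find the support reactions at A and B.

A_x = 0, A_y = 10.90 kip, B_y = 24.10 kip

ΣM about A: B_y·10.6 − 35·7.3 = 0 → B_y = 255.5/10.6 = 24.1038 ≈ 24.10 kip.
ΣF_y = 0: A_y + 24.1038 − 35 = 0 → A_y = 10.90 kip.
ΣF_x = 0: no horizontal applied forces, so A_x = 0.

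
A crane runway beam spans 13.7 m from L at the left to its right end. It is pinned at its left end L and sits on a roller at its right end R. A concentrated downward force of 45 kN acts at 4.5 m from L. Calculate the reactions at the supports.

L_x = 0, L_y = 30.22 kN, R_y = 14.78 kN

Taking moments about L: R_y·13.7 − 45·4.5 = 0 → R_y = 202.5/13.7 = 14.781 ≈ 14.78 kN.
ΣF_y = 0: L_y + 14.781 − 45 = 0 → L_y = 30.22 kN.
ΣF_x = 0: no horizontal applied forces, so L_x = 0.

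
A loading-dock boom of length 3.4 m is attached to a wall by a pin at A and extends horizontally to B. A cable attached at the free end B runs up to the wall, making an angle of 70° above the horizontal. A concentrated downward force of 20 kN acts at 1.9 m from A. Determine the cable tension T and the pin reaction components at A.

T = 11.89 kN, A_x = 4.068 kN, A_y = 8.824 kN

ΣM about A: T·sin70°·3.4 − 20·1.9 = 0 → T = 38/(3.4·0.939693) = 11.8937 ≈ 11.89 kN.
ΣF_x = 0: A_x − T·cos70° = 0 → A_x = 11.8937 × 0.34202 = 4.068 kN.
ΣF_y = 0: A_y + T·sin70° − 20 = 0 → A_y = 20 − 11.8937 × 0.939693 = 8.824 kN.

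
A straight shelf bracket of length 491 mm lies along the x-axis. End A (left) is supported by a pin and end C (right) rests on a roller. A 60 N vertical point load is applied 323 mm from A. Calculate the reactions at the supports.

A_x = 0, A_y = 20.53 N, C_y = 39.47 N

ΣM about A: C_y·491 − 60·323 = 0 → C_y = 19380/491 = 39.4705 ≈ 39.47 N.
ΣF_y = 0: A_y + 39.4705 − 60 = 0 → A_y = 20.53 N.
ΣF_x = 0: no horizontal applied forces, so A_x = 0.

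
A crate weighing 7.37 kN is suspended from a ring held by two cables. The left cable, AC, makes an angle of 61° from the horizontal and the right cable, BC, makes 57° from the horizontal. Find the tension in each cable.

ΣF_x = 0: −T_AC·cos61° + T_BC·cos57° = 0 → T_BC = 0.890149·T_AC.
ΣF_y = 0: T_AC·sin61° + T_BC·sin57° = 7.37.
Substitute: T_AC·(0.87462 + 0.890149·0.838671) = 7.37 → T_AC = 4.54612 ≈ 4.546 kN.
Then T_BC = 0.890149 × 4.54612 = 4.047 kN.

T_AC = 4.546 kN, T_BC = 4.047 kN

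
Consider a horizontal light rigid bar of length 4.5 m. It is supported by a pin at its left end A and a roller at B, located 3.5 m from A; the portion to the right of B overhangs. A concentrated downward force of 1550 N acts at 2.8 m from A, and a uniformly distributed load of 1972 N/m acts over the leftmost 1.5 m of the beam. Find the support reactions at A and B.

A_x = 0, A_y = 2634 N, B_y = 1874 N

Resultant of the distributed load: 1972 × 1.5 = 2958 N at 0.75 m from A.
Taking moments about A: B_y·3.5 − 1550·2.8 − (1972·1.5)·0.75 = 0 → B_y = 6558.5/3.5 = 1873.86 ≈ 1874 N.
ΣF_y = 0: A_y + 1873.86 − 1550 − 1972·1.5 = 0 → A_y = 2634 N.
ΣF_x = 0: no horizontal applied forces, so A_x = 0.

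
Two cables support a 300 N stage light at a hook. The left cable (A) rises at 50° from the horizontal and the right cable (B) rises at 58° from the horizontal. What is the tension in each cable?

ΣF_x = 0: −T_A·cos50° + T_B·cos58° = 0 → T_B = 1.21299·T_A.
ΣF_y = 0: T_A·sin50° + T_B·sin58° = 300.
Substitute: T_A·(0.766044 + 1.21299·0.848048) = 300 → T_A = 167.157 ≈ 167.2 N.
Then T_B = 1.21299 × 167.157 = 202.8 N.

T_A = 167.2 N, T_B = 202.8 N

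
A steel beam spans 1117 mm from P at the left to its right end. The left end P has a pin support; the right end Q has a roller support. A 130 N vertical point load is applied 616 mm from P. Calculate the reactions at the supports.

P_x = 0, P_y = 58.31 N, Q_y = 71.69 N

Moments about P: Q_y·1117 − 130·616 = 0 → Q_y = 80080/1117 = 71.692 ≈ 71.69 N.
ΣF_y = 0: P_y + 71.692 − 130 = 0 → P_y = 58.31 N.
ΣF_x = 0: no horizontal applied forces, so P_x = 0.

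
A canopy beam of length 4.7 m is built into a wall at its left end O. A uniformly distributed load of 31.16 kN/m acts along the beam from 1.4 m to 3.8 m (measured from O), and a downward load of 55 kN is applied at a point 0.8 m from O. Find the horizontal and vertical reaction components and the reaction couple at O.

Resultant of the distributed load: 31.16 × 2.4 = 74.784 kN at 2.6 m from O.
ΣF_x = 0: O_x = 0.
ΣF_y = 0: O_y − 31.16·2.4 − 55 = 0 → O_y = 129.8 kN.
ΣM about O: M_O − (31.16·2.4)·2.6 − 55·0.8 = 0 → M_O = 238.4 kN·m.

O_x = 0, O_y = 129.8 kN, M_O = 238.4 kN·m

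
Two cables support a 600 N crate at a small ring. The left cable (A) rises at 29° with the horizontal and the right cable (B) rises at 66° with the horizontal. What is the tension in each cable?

ΣF_x = 0: −T_A·cos29° + T_B·cos66° = 0 → T_B = 2.15033·T_A.
ΣF_y = 0: T_A·sin29° + T_B·sin66° = 600.
Substitute: T_A·(0.48481 + 2.15033·0.913545) = 600 → T_A = 244.975 ≈ 245.0 N.
Then T_B = 2.15033 × 244.975 = 526.8 N.

T_A = 245.0 N, T_B = 526.8 N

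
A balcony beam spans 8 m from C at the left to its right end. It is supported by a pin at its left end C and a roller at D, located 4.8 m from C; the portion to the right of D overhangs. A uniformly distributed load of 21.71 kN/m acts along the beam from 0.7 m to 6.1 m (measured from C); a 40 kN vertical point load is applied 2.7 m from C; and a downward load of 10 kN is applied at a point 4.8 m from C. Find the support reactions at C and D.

C_x = 0, C_y = 51.69 kN, D_y = 115.5 kN

Resultant of the distributed load: 21.71 × 5.4 = 117.234 kN at 3.4 m from C.
Moments about C: D_y·4.8 − (21.71·5.4)·3.4 − 40·2.7 − 10·4.8 = 0 → D_y = 554.5956/4.8 = 115.541 ≈ 115.5 kN.
ΣF_y = 0: C_y + 115.541 − 21.71·5.4 − 40 − 10 = 0 → C_y = 51.69 kN.
ΣF_x = 0: no horizontal applied forces, so C_x = 0.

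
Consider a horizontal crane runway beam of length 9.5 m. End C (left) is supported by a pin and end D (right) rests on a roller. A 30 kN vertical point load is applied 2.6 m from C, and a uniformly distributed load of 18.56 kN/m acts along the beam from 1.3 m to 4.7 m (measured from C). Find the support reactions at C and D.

C_x = 0, C_y = 64.97 kN, D_y = 28.14 kN

Resultant of the distributed load: 18.56 × 3.4 = 63.104 kN at 3 m from C.
Moments about C: D_y·9.5 − 30·2.6 − (18.56·3.4)·3 = 0 → D_y = 267.312/9.5 = 28.1381 ≈ 28.14 kN.
ΣF_y = 0: C_y + 28.1381 − 30 − 18.56·3.4 = 0 → C_y = 64.97 kN.
ΣF_x = 0: no horizontal applied forces, so C_x = 0.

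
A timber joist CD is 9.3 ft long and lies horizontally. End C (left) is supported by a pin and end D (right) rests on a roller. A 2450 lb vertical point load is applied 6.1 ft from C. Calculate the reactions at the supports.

C_x = 0, C_y = 843.0 lb, D_y = 1607 lb

Taking moments about C: D_y·9.3 − 2450·6.1 = 0 → D_y = 14945/9.3 = 1606.99 ≈ 1607 lb.
ΣF_y = 0: C_y + 1606.99 − 2450 = 0 → C_y = 843.0 lb.
ΣF_x = 0: no horizontal applied forces, so C_x = 0.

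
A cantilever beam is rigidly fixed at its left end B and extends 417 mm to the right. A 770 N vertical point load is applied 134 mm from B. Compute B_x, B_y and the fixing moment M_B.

ΣF_x = 0: B_x = 0.
ΣF_y = 0: B_y − 770 = 0 → B_y = 770.0 N.
ΣM about B: M_B − 770·134 = 0 → M_B = 103200 N·mm.

B_x = 0, B_y = 770.0 N, M_B = 103200 N·mm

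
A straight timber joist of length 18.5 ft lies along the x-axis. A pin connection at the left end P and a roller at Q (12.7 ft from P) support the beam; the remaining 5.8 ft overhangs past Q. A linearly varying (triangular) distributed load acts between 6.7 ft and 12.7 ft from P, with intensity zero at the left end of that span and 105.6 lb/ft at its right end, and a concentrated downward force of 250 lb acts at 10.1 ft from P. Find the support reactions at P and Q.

Resultant of the triangular load: ½ × 105.6 × 6 = 316.8 lb, acting at 10.7 ft from P (one-third of the span from the peak).
Taking moments about P: Q_y·12.7 − (½·105.6·6)·10.7 − 250·10.1 = 0 → Q_y = 5914.76/12.7 = 465.729 ≈ 465.7 lb.
ΣF_y = 0: P_y + 465.729 − ½·105.6·6 − 250 = 0 → P_y = 101.1 lb.
ΣF_x = 0: no horizontal applied forces, so P_x = 0.

P_x = 0, P_y = 101.1 lb, Q_y = 465.7 lb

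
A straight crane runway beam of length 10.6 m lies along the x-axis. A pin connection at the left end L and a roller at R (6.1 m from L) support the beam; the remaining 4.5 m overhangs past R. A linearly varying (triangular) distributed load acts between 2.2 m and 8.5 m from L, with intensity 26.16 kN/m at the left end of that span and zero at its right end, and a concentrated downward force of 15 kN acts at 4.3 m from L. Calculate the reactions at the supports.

Resultant of the triangular load: ½ × 26.16 × 6.3 = 82.404 kN, acting at 4.3 m from L (one-third of the span from the peak).
Moments about L: R_y·6.1 − (½·26.16·6.3)·4.3 − 15·4.3 = 0 → R_y = 418.8372/6.1 = 68.6618 ≈ 68.66 kN.
ΣF_y = 0: L_y + 68.6618 − ½·26.16·6.3 − 15 = 0 → L_y = 28.74 kN.
ΣF_x = 0: no horizontal applied forces, so L_x = 0.

L_x = 0, L_y = 28.74 kN, R_y = 68.66 kN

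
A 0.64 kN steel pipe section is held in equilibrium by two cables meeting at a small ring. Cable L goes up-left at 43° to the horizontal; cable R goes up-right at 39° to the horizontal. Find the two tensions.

ΣF_x = 0: −T_L·cos43° + T_R·cos39° = 0 → T_R = 0.941076·T_L.
ΣF_y = 0: T_L·sin43° + T_R·sin39° = 0.64.
Substitute: T_L·(0.681998 + 0.941076·0.62932) = 0.64 → T_L = 0.502262 ≈ 0.5023 kN.
Then T_R = 0.941076 × 0.502262 = 0.4727 kN.

T_L = 0.5023 kN, T_R = 0.4727 kN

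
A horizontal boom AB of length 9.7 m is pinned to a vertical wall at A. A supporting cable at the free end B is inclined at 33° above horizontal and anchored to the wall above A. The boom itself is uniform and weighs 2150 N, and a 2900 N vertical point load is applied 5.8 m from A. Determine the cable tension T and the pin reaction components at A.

ΣM about A: T·sin33°·9.7 − 2150·4.85 − 2900·5.8 = 0 → T = 27247.5/(9.7·0.544639) = 5157.58 ≈ 5158 N.
ΣF_x = 0: A_x − T·cos33° = 0 → A_x = 5157.58 × 0.838671 = 4326 N.
ΣF_y = 0: A_y + T·sin33° − 2150 − 2900 = 0 → A_y = 5050 − 5157.58 × 0.544639 = 2241 N.

T = 5158 N, A_x = 4326 N, A_y = 2241 N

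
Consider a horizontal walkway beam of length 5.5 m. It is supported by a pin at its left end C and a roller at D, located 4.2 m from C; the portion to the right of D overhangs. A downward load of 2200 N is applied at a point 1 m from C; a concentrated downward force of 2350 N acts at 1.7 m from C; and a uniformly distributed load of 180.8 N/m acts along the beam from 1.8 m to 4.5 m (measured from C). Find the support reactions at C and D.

C_x = 0, C_y = 3197 N, D_y = 1841 N

Resultant of the distributed load: 180.8 × 2.7 = 488.16 N at 3.15 m from C.
Moments about C: D_y·4.2 − 2200·1 − 2350·1.7 − (180.8·2.7)·3.15 = 0 → D_y = 7732.704/4.2 = 1841.12 ≈ 1841 N.
ΣF_y = 0: C_y + 1841.12 − 2200 − 2350 − 180.8·2.7 = 0 → C_y = 3197 N.
ΣF_x = 0: no horizontal applied forces, so C_x = 0.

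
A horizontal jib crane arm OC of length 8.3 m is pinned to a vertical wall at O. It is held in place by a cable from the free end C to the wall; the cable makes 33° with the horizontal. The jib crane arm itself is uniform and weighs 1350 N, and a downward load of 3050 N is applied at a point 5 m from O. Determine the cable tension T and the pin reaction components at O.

ΣM about O: T·sin33°·8.3 − 1350·4.15 − 3050·5 = 0 → T = 20852.5/(8.3·0.544639) = 4612.87 ≈ 4613 N.
ΣF_x = 0: O_x − T·cos33° = 0 → O_x = 4612.87 × 0.838671 = 3869 N.
ΣF_y = 0: O_y + T·sin33° − 1350 − 3050 = 0 → O_y = 4400 − 4612.87 × 0.544639 = 1888 N.

T = 4613 N, O_x = 3869 N, O_y = 1888 N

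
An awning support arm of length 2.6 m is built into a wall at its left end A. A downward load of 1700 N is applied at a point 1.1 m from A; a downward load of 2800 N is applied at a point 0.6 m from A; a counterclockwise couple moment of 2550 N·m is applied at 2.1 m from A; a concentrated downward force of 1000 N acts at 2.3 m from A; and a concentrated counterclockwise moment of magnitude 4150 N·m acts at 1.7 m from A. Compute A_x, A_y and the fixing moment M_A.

ΣF_x = 0: A_x = 0.
ΣF_y = 0: A_y − 1700 − 2800 − 1000 = 0 → A_y = 5500 N.
ΣM about A: M_A − 1700·1.1 − 2800·0.6 + 2550 − 1000·2.3 + 4150 = 0 → M_A = -850.0 N·m.

A_x = 0, A_y = 5500 N, M_A = -850.0 N·m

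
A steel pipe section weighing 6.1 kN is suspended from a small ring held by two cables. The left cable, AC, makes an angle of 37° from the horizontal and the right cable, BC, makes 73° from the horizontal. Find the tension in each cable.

ΣF_x = 0: −T_AC·cos37° + T_BC·cos73° = 0 → T_BC = 2.73158·T_AC.
ΣF_y = 0: T_AC·sin37° + T_BC·sin73° = 6.1.
Substitute: T_AC·(0.601815 + 2.73158·0.956305) = 6.1 → T_AC = 1.89792 ≈ 1.898 kN.
Then T_BC = 2.73158 × 1.89792 = 5.184 kN.

T_AC = 1.898 kN, T_BC = 5.184 kN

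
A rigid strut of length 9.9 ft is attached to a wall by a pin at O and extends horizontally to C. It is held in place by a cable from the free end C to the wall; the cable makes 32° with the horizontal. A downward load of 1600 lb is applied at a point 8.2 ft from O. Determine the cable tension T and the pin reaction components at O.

ΣM about O: T·sin32°·9.9 − 1600·8.2 = 0 → T = 13120/(9.9·0.529919) = 2500.86 ≈ 2501 lb.
ΣF_x = 0: O_x − T·cos32° = 0 → O_x = 2500.86 × 0.848048 = 2121 lb.
ΣF_y = 0: O_y + T·sin32° − 1600 = 0 → O_y = 1600 − 2500.86 × 0.529919 = 274.7 lb.

T = 2501 lb, O_x = 2121 lb, O_y = 274.7 lb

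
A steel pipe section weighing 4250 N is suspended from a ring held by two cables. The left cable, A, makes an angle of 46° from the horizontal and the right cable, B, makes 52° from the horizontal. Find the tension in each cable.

ΣF_x = 0: −T_A·cos46° + T_B·cos52° = 0 → T_B = 1.12831·T_A.
ΣF_y = 0: T_A·sin46° + T_B·sin52° = 4250.
Substitute: T_A·(0.71934 + 1.12831·0.788011) = 4250 → T_A = 2642.28 ≈ 2642 N.
Then T_B = 1.12831 × 2642.28 = 2981 N.

T_A = 2642 N, T_B = 2981 N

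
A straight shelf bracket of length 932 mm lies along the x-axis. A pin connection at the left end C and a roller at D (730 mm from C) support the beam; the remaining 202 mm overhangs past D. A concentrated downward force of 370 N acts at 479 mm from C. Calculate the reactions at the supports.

C_x = 0, C_y = 127.2 N, D_y = 242.8 N

Moments about C: D_y·730 − 370·479 = 0 → D_y = 177230/730 = 242.781 ≈ 242.8 N.
ΣF_y = 0: C_y + 242.781 − 370 = 0 → C_y = 127.2 N.
ΣF_x = 0: no horizontal applied forces, so C_x = 0.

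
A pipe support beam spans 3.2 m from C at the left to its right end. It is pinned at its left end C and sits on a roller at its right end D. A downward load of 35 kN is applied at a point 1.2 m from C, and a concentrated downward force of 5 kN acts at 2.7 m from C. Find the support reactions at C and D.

Moments about C: D_y·3.2 − 35·1.2 − 5·2.7 = 0 → D_y = 55.5/3.2 = 17.3438 ≈ 17.34 kN.
ΣF_y = 0: C_y + 17.3438 − 35 − 5 = 0 → C_y = 22.66 kN.
ΣF_x = 0: no horizontal applied forces, so C_x = 0.

C_x = 0, C_y = 22.66 kN, D_y = 17.34 kN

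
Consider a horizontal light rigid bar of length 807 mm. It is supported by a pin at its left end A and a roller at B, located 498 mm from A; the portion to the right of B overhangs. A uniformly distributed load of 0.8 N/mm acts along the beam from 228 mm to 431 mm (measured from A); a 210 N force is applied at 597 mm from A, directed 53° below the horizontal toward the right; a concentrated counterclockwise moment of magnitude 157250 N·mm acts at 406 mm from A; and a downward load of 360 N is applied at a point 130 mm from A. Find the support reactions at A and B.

Resultant of the distributed load: 0.8 × 203 = 162.4 N at 329.5 mm from A.
Taking moments about A: B_y·498 − (0.8·203)·329.5 − 210·sin53°·597 + 157250 − 360·130 = 0 → B_y = 43185.7/498 = 86.7183 ≈ 86.72 N.
ΣF_y = 0: A_y + 86.7183 − 0.8·203 − 210·sin53° − 360 = 0 → A_y = 603.4 N.
ΣF_x = 0: A_x + 210·cos53° = 0 → A_x = -126.4 N.

A_x = -126.4 N, A_y = 603.4 N, B_y = 86.72 N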